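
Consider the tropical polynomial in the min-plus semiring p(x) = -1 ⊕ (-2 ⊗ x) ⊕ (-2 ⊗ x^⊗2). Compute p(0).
p(0) = -2

A tropical monomial a ⊗ x^⊗i evaluates to a + i · x. Evaluating each term at x = 0:
  Term 0 contributes -1 + 0 · 0 = -1
  Term 1 contributes -2 + 1 · 0 = -2
  Term 2 contributes -2 + 2 · 0 = -2
p(0) = ⊕ of these = min[-1, -2, -2] = -2.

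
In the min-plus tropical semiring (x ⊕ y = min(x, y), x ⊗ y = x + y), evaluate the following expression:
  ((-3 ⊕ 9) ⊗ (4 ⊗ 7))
((-3 ⊕ 9) ⊗ (4 ⊗ 7)) = 8

Expand innermost to outermost. Recall ⊕ takes the minimum of its arguments and ⊗ takes their sum. Working out the expression ((-3 ⊕ 9) ⊗ (4 ⊗ 7)) gives 8.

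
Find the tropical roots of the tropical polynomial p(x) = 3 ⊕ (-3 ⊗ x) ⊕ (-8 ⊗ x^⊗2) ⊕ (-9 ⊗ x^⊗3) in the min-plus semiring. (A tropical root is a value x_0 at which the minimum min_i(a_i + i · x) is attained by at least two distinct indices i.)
Roots: {1, 5, 6}

Each tropical root is a break point of the lower envelope of the lines y = a_i + i · x (there are 4 lines, with slopes 0, 1, ..., 3). Only the lines that attain the minimum somewhere contribute to roots; other lines are dominated. Here the surviving (envelope) indices are i = 3, i = 2, i = 1, i = 0.
Intersections between consecutive envelope lines give the roots: for adjacent envelope indices i < j the intersection is x = (a_i − a_j) / (j − i). Reading off the sorted break points: {1, 5, 6}.
Verification: at each break x_0, at least two indices attain the minimum of min_i(a_i + i · x_0).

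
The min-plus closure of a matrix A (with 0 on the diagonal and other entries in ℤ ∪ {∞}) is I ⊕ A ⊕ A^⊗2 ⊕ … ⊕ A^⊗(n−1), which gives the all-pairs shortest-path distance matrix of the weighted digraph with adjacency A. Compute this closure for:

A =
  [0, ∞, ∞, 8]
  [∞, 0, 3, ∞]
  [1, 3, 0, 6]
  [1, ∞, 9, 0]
Closure =
  [0, 20, 17, 8]
  [4, 0, 3, 9]
  [1, 3, 0, 6]
  [1, 12, 9, 0]

This is the Floyd-Warshall all-pairs shortest-path computation. For each intermediate vertex k = 0, 1, …, 3, update dist[i][j] ← min(dist[i][j], dist[i][k] + dist[k][j]). The final matrix gives, for each (i, j), the minimum total weight of any directed path from i to j (possibly empty when i = j).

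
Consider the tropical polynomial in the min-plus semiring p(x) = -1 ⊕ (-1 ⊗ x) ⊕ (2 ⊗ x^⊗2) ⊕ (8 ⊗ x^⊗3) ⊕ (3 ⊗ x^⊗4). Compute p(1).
p(1) = -1

A tropical monomial a ⊗ x^⊗i evaluates to a + i · x. Evaluating each term at x = 1:
  Term 0 contributes -1 + 0 · 1 = -1
  Term 1 contributes -1 + 1 · 1 = 0
  Term 2 contributes 2 + 2 · 1 = 4
  Term 3 contributes 8 + 3 · 1 = 11
  Term 4 contributes 3 + 4 · 1 = 7
p(1) = ⊕ of these = min[-1, 0, 4, 11, 7] = -1.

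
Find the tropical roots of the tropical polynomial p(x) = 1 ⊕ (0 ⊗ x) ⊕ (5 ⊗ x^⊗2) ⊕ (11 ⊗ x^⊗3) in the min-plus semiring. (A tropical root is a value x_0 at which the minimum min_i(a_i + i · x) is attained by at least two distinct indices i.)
Roots: {-6, -5, 1}

Each tropical root is a break point of the lower envelope of the lines y = a_i + i · x (there are 4 lines, with slopes 0, 1, ..., 3). Only the lines that attain the minimum somewhere contribute to roots; other lines are dominated. Here the surviving (envelope) indices are i = 3, i = 2, i = 1, i = 0.
Intersections between consecutive envelope lines give the roots: for adjacent envelope indices i < j the intersection is x = (a_i − a_j) / (j − i). Reading off the sorted break points: {-6, -5, 1}.
Verification: at each break x_0, at least two indices attain the minimum of min_i(a_i + i · x_0).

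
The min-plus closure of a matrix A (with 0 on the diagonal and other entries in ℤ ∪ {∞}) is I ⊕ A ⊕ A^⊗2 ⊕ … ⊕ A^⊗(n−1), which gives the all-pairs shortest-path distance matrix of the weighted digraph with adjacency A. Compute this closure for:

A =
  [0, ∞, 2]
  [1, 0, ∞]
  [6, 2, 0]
Closure =
  [0, 4, 2]
  [1, 0, 3]
  [3, 2, 0]

This is the Floyd-Warshall all-pairs shortest-path computation. For each intermediate vertex k = 0, 1, …, 2, update dist[i][j] ← min(dist[i][j], dist[i][k] + dist[k][j]). The final matrix gives, for each (i, j), the minimum total weight of any directed path from i to j (possibly empty when i = j).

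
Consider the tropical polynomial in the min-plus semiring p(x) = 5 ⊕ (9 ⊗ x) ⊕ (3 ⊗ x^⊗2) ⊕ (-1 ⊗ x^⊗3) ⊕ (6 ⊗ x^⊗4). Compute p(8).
p(8) = 5

A tropical monomial a ⊗ x^⊗i evaluates to a + i · x. Evaluating each term at x = 8:
  Term 0 contributes 5 + 0 · 8 = 5
  Term 1 contributes 9 + 1 · 8 = 17
  Term 2 contributes 3 + 2 · 8 = 19
  Term 3 contributes -1 + 3 · 8 = 23
  Term 4 contributes 6 + 4 · 8 = 38
p(8) = ⊕ of these = min[5, 17, 19, 23, 38] = 5.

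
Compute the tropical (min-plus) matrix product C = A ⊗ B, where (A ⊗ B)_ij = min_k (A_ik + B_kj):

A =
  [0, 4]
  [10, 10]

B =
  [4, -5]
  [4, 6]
A ⊗ B =
  [4, -5]
  [14, 5]

Apply the min-plus product entry-by-entry:
  C[0][0] = min over k of (A[0][0] + B[0][0] = 0 + 4 = 4, A[0][1] + B[1][0] = 4 + 4 = 8) = 4 (attained at k = 0)
  C[0][1] = min over k of (A[0][0] + B[0][1] = 0 + -5 = -5, A[0][1] + B[1][1] = 4 + 6 = 10) = -5 (attained at k = 0)
  C[1][0] = min over k of (A[1][0] + B[0][0] = 10 + 4 = 14, A[1][1] + B[1][0] = 10 + 4 = 14) = 14 (attained at k = 0)
  C[1][1] = min over k of (A[1][0] + B[0][1] = 10 + -5 = 5, A[1][1] + B[1][1] = 10 + 6 = 16) = 5 (attained at k = 0)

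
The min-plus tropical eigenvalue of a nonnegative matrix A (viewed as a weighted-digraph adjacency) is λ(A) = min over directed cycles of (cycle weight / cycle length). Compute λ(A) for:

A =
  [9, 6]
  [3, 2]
λ(A) = 2

Enumerate directed cycles and compute their means (weight / length). Sample:
  cycle 0 → 0: weight = 9, length = 1, mean = 9/1 ≈ 9.000
  cycle 1 → 1: weight = 2, length = 1, mean = 2/1 ≈ 2.000
  cycle 0 → 1 → 0: weight = 9, length = 2, mean = 9/2 ≈ 4.500
  cycle 1 → 0 → 1: weight = 9, length = 2, mean = 9/2 ≈ 4.500
Minimum mean = 2.000, attained e.g. along the cycle 1 → 1 with weight 2 and length 1. So λ(A) = 2/1 = 2.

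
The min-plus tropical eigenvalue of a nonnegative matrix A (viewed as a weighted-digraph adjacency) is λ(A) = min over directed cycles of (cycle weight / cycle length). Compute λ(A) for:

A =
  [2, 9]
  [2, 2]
λ(A) = 2

Enumerate directed cycles and compute their means (weight / length). Sample:
  cycle 0 → 0: weight = 2, length = 1, mean = 2/1 ≈ 2.000
  cycle 1 → 1: weight = 2, length = 1, mean = 2/1 ≈ 2.000
  cycle 0 → 1 → 0: weight = 11, length = 2, mean = 11/2 ≈ 5.500
  cycle 1 → 0 → 1: weight = 11, length = 2, mean = 11/2 ≈ 5.500
Minimum mean = 2.000, attained e.g. along the cycle 0 → 0 with weight 2 and length 1. So λ(A) = 2/1 = 2.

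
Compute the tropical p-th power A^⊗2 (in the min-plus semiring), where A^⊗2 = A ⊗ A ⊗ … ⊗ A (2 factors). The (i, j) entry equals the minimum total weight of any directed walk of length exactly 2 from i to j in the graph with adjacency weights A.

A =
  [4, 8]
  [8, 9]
A^⊗2 =
  [8, 12]
  [12, 16]

Each entry (A^⊗2)_ij equals the minimum over all length-2 walks i = v_0 → v_1 → … → v_2 = j of Σ_t A[v_t][v_{t+1}]. For example, for (i, j) = (0, 1) we minimise over 2 possible intermediate vertex sequences; the minimum is 12, attained along the walk 0 → 0 → 1.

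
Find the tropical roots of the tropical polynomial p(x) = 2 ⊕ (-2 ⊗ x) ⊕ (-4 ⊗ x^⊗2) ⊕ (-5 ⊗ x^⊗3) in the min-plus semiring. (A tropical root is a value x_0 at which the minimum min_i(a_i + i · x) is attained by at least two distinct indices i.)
Roots: {1, 2, 4}

Each tropical root is a break point of the lower envelope of the lines y = a_i + i · x (there are 4 lines, with slopes 0, 1, ..., 3). Only the lines that attain the minimum somewhere contribute to roots; other lines are dominated. Here the surviving (envelope) indices are i = 3, i = 2, i = 1, i = 0.
Intersections between consecutive envelope lines give the roots: for adjacent envelope indices i < j the intersection is x = (a_i − a_j) / (j − i). Reading off the sorted break points: {1, 2, 4}.
Verification: at each break x_0, at least two indices attain the minimum of min_i(a_i + i · x_0).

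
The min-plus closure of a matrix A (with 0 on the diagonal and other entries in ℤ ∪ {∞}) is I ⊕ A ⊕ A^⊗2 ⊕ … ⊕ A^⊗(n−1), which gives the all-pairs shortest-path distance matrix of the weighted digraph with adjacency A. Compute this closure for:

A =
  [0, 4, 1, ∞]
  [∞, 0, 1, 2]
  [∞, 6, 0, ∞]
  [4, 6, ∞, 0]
Closure =
  [0, 4, 1, 6]
  [6, 0, 1, 2]
  [12, 6, 0, 8]
  [4, 6, 5, 0]

This is the Floyd-Warshall all-pairs shortest-path computation. For each intermediate vertex k = 0, 1, …, 3, update dist[i][j] ← min(dist[i][j], dist[i][k] + dist[k][j]). The final matrix gives, for each (i, j), the minimum total weight of any directed path from i to j (possibly empty when i = j).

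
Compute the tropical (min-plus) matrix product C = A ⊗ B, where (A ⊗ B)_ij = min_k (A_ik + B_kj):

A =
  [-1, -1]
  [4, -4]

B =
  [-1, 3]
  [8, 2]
A ⊗ B =
  [-2, 1]
  [3, -2]

Apply the min-plus product entry-by-entry:
  C[0][0] = min over k of (A[0][0] + B[0][0] = -1 + -1 = -2, A[0][1] + B[1][0] = -1 + 8 = 7) = -2 (attained at k = 0)
  C[0][1] = min over k of (A[0][0] + B[0][1] = -1 + 3 = 2, A[0][1] + B[1][1] = -1 + 2 = 1) = 1 (attained at k = 1)
  C[1][0] = min over k of (A[1][0] + B[0][0] = 4 + -1 = 3, A[1][1] + B[1][0] = -4 + 8 = 4) = 3 (attained at k = 0)
  C[1][1] = min over k of (A[1][0] + B[0][1] = 4 + 3 = 7, A[1][1] + B[1][1] = -4 + 2 = -2) = -2 (attained at k = 1)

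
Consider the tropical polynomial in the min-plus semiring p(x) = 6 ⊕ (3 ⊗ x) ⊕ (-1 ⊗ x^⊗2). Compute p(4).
p(4) = 6

A tropical monomial a ⊗ x^⊗i evaluates to a + i · x. Evaluating each term at x = 4:
  Term 0 contributes 6 + 0 · 4 = 6
  Term 1 contributes 3 + 1 · 4 = 7
  Term 2 contributes -1 + 2 · 4 = 7
p(4) = ⊕ of these = min[6, 7, 7] = 6.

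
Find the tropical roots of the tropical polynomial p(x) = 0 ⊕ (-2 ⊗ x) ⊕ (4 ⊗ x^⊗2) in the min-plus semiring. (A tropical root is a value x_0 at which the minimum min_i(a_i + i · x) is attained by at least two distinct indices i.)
Roots: {-6, 2}

Each tropical root is a break point of the lower envelope of the lines y = a_i + i · x (there are 3 lines, with slopes 0, 1, ..., 2). Only the lines that attain the minimum somewhere contribute to roots; other lines are dominated. Here the surviving (envelope) indices are i = 2, i = 1, i = 0.
Intersections between consecutive envelope lines give the roots: for adjacent envelope indices i < j the intersection is x = (a_i − a_j) / (j − i). Reading off the sorted break points: {-6, 2}.
Verification: at each break x_0, at least two indices attain the minimum of min_i(a_i + i · x_0).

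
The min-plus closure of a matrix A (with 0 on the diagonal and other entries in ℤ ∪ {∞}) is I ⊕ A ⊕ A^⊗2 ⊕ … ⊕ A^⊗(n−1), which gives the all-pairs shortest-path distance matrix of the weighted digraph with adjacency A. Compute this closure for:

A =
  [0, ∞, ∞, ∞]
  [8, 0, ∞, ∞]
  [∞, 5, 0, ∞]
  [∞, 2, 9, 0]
Closure =
  [0, ∞, ∞, ∞]
  [8, 0, ∞, ∞]
  [13, 5, 0, ∞]
  [10, 2, 9, 0]

This is the Floyd-Warshall all-pairs shortest-path computation. For each intermediate vertex k = 0, 1, …, 3, update dist[i][j] ← min(dist[i][j], dist[i][k] + dist[k][j]). The final matrix gives, for each (i, j), the minimum total weight of any directed path from i to j (possibly empty when i = j).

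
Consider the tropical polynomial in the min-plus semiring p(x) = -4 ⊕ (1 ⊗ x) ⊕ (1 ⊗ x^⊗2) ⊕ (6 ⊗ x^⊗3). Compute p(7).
p(7) = -4

A tropical monomial a ⊗ x^⊗i evaluates to a + i · x. Evaluating each term at x = 7:
  Term 0 contributes -4 + 0 · 7 = -4
  Term 1 contributes 1 + 1 · 7 = 8
  Term 2 contributes 1 + 2 · 7 = 15
  Term 3 contributes 6 + 3 · 7 = 27
p(7) = ⊕ of these = min[-4, 8, 15, 27] = -4.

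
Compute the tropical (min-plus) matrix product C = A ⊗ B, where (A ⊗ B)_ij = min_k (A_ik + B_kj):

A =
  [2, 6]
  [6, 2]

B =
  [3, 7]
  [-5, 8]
A ⊗ B =
  [1, 9]
  [-3, 10]

Apply the min-plus product entry-by-entry:
  C[0][0] = min over k of (A[0][0] + B[0][0] = 2 + 3 = 5, A[0][1] + B[1][0] = 6 + -5 = 1) = 1 (attained at k = 1)
  C[0][1] = min over k of (A[0][0] + B[0][1] = 2 + 7 = 9, A[0][1] + B[1][1] = 6 + 8 = 14) = 9 (attained at k = 0)
  C[1][0] = min over k of (A[1][0] + B[0][0] = 6 + 3 = 9, A[1][1] + B[1][0] = 2 + -5 = -3) = -3 (attained at k = 1)
  C[1][1] = min over k of (A[1][0] + B[0][1] = 6 + 7 = 13, A[1][1] + B[1][1] = 2 + 8 = 10) = 10 (attained at k = 1)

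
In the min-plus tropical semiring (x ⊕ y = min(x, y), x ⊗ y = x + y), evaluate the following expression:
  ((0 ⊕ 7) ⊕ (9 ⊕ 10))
((0 ⊕ 7) ⊕ (9 ⊕ 10)) = 0

Expand innermost to outermost. Recall ⊕ takes the minimum of its arguments and ⊗ takes their sum. Working out the expression ((0 ⊕ 7) ⊕ (9 ⊕ 10)) gives 0.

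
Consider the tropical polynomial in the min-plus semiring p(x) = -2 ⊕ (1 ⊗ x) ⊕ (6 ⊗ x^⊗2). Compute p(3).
p(3) = -2

A tropical monomial a ⊗ x^⊗i evaluates to a + i · x. Evaluating each term at x = 3:
  Term 0 contributes -2 + 0 · 3 = -2
  Term 1 contributes 1 + 1 · 3 = 4
  Term 2 contributes 6 + 2 · 3 = 12
p(3) = ⊕ of these = min[-2, 4, 12] = -2.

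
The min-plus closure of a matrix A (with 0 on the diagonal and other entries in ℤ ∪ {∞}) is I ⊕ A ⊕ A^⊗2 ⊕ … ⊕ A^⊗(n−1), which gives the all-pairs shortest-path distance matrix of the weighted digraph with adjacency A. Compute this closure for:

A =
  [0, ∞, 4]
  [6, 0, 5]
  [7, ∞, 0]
Closure =
  [0, ∞, 4]
  [6, 0, 5]
  [7, ∞, 0]

This is the Floyd-Warshall all-pairs shortest-path computation. For each intermediate vertex k = 0, 1, …, 2, update dist[i][j] ← min(dist[i][j], dist[i][k] + dist[k][j]). The final matrix gives, for each (i, j), the minimum total weight of any directed path from i to j (possibly empty when i = j).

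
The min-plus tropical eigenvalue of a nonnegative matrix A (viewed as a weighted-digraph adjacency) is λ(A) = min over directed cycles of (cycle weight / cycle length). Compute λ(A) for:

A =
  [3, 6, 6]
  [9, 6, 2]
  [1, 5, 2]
λ(A) = 2

Enumerate directed cycles and compute their means (weight / length). Sample:
  cycle 0 → 0: weight = 3, length = 1, mean = 3/1 ≈ 3.000
  cycle 1 → 1: weight = 6, length = 1, mean = 6/1 ≈ 6.000
  cycle 2 → 2: weight = 2, length = 1, mean = 2/1 ≈ 2.000
  cycle 0 → 1 → 0: weight = 15, length = 2, mean = 15/2 ≈ 7.500
  cycle 0 → 2 → 0: weight = 7, length = 2, mean = 7/2 ≈ 3.500
  cycle 1 → 0 → 1: weight = 15, length = 2, mean = 15/2 ≈ 7.500
Minimum mean = 2.000, attained e.g. along the cycle 2 → 2 with weight 2 and length 1. So λ(A) = 2/1 = 2.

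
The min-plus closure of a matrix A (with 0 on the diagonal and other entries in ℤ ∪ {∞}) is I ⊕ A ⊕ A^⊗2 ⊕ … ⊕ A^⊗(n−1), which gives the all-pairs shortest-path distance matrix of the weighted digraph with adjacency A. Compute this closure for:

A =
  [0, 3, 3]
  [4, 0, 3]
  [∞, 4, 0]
Closure =
  [0, 3, 3]
  [4, 0, 3]
  [8, 4, 0]

This is the Floyd-Warshall all-pairs shortest-path computation. For each intermediate vertex k = 0, 1, …, 2, update dist[i][j] ← min(dist[i][j], dist[i][k] + dist[k][j]). The final matrix gives, for each (i, j), the minimum total weight of any directed path from i to j (possibly empty when i = j).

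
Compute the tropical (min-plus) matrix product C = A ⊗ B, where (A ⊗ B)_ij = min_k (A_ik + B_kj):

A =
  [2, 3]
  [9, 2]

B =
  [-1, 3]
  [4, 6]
A ⊗ B =
  [1, 5]
  [6, 8]

Apply the min-plus product entry-by-entry:
  C[0][0] = min over k of (A[0][0] + B[0][0] = 2 + -1 = 1, A[0][1] + B[1][0] = 3 + 4 = 7) = 1 (attained at k = 0)
  C[0][1] = min over k of (A[0][0] + B[0][1] = 2 + 3 = 5, A[0][1] + B[1][1] = 3 + 6 = 9) = 5 (attained at k = 0)
  C[1][0] = min over k of (A[1][0] + B[0][0] = 9 + -1 = 8, A[1][1] + B[1][0] = 2 + 4 = 6) = 6 (attained at k = 1)
  C[1][1] = min over k of (A[1][0] + B[0][1] = 9 + 3 = 12, A[1][1] + B[1][1] = 2 + 6 = 8) = 8 (attained at k = 1)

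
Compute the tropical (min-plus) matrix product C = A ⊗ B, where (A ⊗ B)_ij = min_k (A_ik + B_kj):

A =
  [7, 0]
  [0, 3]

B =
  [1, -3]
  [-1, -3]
A ⊗ B =
  [-1, -3]
  [1, -3]

Apply the min-plus product entry-by-entry:
  C[0][0] = min over k of (A[0][0] + B[0][0] = 7 + 1 = 8, A[0][1] + B[1][0] = 0 + -1 = -1) = -1 (attained at k = 1)
  C[0][1] = min over k of (A[0][0] + B[0][1] = 7 + -3 = 4, A[0][1] + B[1][1] = 0 + -3 = -3) = -3 (attained at k = 1)
  C[1][0] = min over k of (A[1][0] + B[0][0] = 0 + 1 = 1, A[1][1] + B[1][0] = 3 + -1 = 2) = 1 (attained at k = 0)
  C[1][1] = min over k of (A[1][0] + B[0][1] = 0 + -3 = -3, A[1][1] + B[1][1] = 3 + -3 = 0) = -3 (attained at k = 0)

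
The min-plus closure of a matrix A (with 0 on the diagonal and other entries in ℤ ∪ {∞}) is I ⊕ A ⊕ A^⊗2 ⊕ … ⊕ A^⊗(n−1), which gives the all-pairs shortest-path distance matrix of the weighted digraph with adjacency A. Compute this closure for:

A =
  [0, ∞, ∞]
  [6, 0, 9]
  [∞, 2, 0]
Closure =
  [0, ∞, ∞]
  [6, 0, 9]
  [8, 2, 0]

This is the Floyd-Warshall all-pairs shortest-path computation. For each intermediate vertex k = 0, 1, …, 2, update dist[i][j] ← min(dist[i][j], dist[i][k] + dist[k][j]). The final matrix gives, for each (i, j), the minimum total weight of any directed path from i to j (possibly empty when i = j).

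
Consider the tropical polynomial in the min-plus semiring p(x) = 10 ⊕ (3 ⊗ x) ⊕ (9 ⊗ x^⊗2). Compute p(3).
p(3) = 6

A tropical monomial a ⊗ x^⊗i evaluates to a + i · x. Evaluating each term at x = 3:
  Term 0 contributes 10 + 0 · 3 = 10
  Term 1 contributes 3 + 1 · 3 = 6
  Term 2 contributes 9 + 2 · 3 = 15
p(3) = ⊕ of these = min[10, 6, 15] = 6.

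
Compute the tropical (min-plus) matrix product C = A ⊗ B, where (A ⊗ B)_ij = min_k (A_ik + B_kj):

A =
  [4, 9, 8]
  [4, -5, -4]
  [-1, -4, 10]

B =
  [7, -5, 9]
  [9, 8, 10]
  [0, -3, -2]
A ⊗ B =
  [8, -1, 6]
  [-4, -7, -6]
  [5, -6, 6]

Apply the min-plus product entry-by-entry:
  C[0][0] = min over k of (A[0][0] + B[0][0] = 4 + 7 = 11, A[0][1] + B[1][0] = 9 + 9 = 18, A[0][2] + B[2][0] = 8 + 0 = 8) = 8 (attained at k = 2)
  C[0][1] = min over k of (A[0][0] + B[0][1] = 4 + -5 = -1, A[0][1] + B[1][1] = 9 + 8 = 17, A[0][2] + B[2][1] = 8 + -3 = 5) = -1 (attained at k = 0)
  C[0][2] = min over k of (A[0][0] + B[0][2] = 4 + 9 = 13, A[0][1] + B[1][2] = 9 + 10 = 19, A[0][2] + B[2][2] = 8 + -2 = 6) = 6 (attained at k = 2)
  C[1][0] = min over k of (A[1][0] + B[0][0] = 4 + 7 = 11, A[1][1] + B[1][0] = -5 + 9 = 4, A[1][2] + B[2][0] = -4 + 0 = -4) = -4 (attained at k = 2)
  C[1][1] = min over k of (A[1][0] + B[0][1] = 4 + -5 = -1, A[1][1] + B[1][1] = -5 + 8 = 3, A[1][2] + B[2][1] = -4 + -3 = -7) = -7 (attained at k = 2)
  C[1][2] = min over k of (A[1][0] + B[0][2] = 4 + 9 = 13, A[1][1] + B[1][2] = -5 + 10 = 5, A[1][2] + B[2][2] = -4 + -2 = -6) = -6 (attained at k = 2)
  C[2][0] = min over k of (A[2][0] + B[0][0] = -1 + 7 = 6, A[2][1] + B[1][0] = -4 + 9 = 5, A[2][2] + B[2][0] = 10 + 0 = 10) = 5 (attained at k = 1)
  C[2][1] = min over k of (A[2][0] + B[0][1] = -1 + -5 = -6, A[2][1] + B[1][1] = -4 + 8 = 4, A[2][2] + B[2][1] = 10 + -3 = 7) = -6 (attained at k = 0)
  C[2][2] = min over k of (A[2][0] + B[0][2] = -1 + 9 = 8, A[2][1] + B[1][2] = -4 + 10 = 6, A[2][2] + B[2][2] = 10 + -2 = 8) = 6 (attained at k = 1)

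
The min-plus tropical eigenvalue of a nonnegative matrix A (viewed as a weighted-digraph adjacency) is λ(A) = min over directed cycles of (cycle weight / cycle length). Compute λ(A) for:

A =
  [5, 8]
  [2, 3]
λ(A) = 3

Enumerate directed cycles and compute their means (weight / length). Sample:
  cycle 0 → 0: weight = 5, length = 1, mean = 5/1 ≈ 5.000
  cycle 1 → 1: weight = 3, length = 1, mean = 3/1 ≈ 3.000
  cycle 0 → 1 → 0: weight = 10, length = 2, mean = 10/2 ≈ 5.000
  cycle 1 → 0 → 1: weight = 10, length = 2, mean = 10/2 ≈ 5.000
Minimum mean = 3.000, attained e.g. along the cycle 1 → 1 with weight 3 and length 1. So λ(A) = 3/1 = 3.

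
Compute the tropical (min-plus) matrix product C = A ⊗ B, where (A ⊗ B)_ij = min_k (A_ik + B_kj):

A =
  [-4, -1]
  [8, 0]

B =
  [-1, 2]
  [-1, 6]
A ⊗ B =
  [-5, -2]
  [-1, 6]

Apply the min-plus product entry-by-entry:
  C[0][0] = min over k of (A[0][0] + B[0][0] = -4 + -1 = -5, A[0][1] + B[1][0] = -1 + -1 = -2) = -5 (attained at k = 0)
  C[0][1] = min over k of (A[0][0] + B[0][1] = -4 + 2 = -2, A[0][1] + B[1][1] = -1 + 6 = 5) = -2 (attained at k = 0)
  C[1][0] = min over k of (A[1][0] + B[0][0] = 8 + -1 = 7, A[1][1] + B[1][0] = 0 + -1 = -1) = -1 (attained at k = 1)
  C[1][1] = min over k of (A[1][0] + B[0][1] = 8 + 2 = 10, A[1][1] + B[1][1] = 0 + 6 = 6) = 6 (attained at k = 1)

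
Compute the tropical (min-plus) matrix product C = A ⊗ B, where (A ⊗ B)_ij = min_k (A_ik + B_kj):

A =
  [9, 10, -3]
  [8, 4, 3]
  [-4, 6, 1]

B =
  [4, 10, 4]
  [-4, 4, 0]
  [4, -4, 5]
A ⊗ B =
  [1, -7, 2]
  [0, -1, 4]
  [0, -3, 0]

Apply the min-plus product entry-by-entry:
  C[0][0] = min over k of (A[0][0] + B[0][0] = 9 + 4 = 13, A[0][1] + B[1][0] = 10 + -4 = 6, A[0][2] + B[2][0] = -3 + 4 = 1) = 1 (attained at k = 2)
  C[0][1] = min over k of (A[0][0] + B[0][1] = 9 + 10 = 19, A[0][1] + B[1][1] = 10 + 4 = 14, A[0][2] + B[2][1] = -3 + -4 = -7) = -7 (attained at k = 2)
  C[0][2] = min over k of (A[0][0] + B[0][2] = 9 + 4 = 13, A[0][1] + B[1][2] = 10 + 0 = 10, A[0][2] + B[2][2] = -3 + 5 = 2) = 2 (attained at k = 2)
  C[1][0] = min over k of (A[1][0] + B[0][0] = 8 + 4 = 12, A[1][1] + B[1][0] = 4 + -4 = 0, A[1][2] + B[2][0] = 3 + 4 = 7) = 0 (attained at k = 1)
  C[1][1] = min over k of (A[1][0] + B[0][1] = 8 + 10 = 18, A[1][1] + B[1][1] = 4 + 4 = 8, A[1][2] + B[2][1] = 3 + -4 = -1) = -1 (attained at k = 2)
  C[1][2] = min over k of (A[1][0] + B[0][2] = 8 + 4 = 12, A[1][1] + B[1][2] = 4 + 0 = 4, A[1][2] + B[2][2] = 3 + 5 = 8) = 4 (attained at k = 1)
  C[2][0] = min over k of (A[2][0] + B[0][0] = -4 + 4 = 0, A[2][1] + B[1][0] = 6 + -4 = 2, A[2][2] + B[2][0] = 1 + 4 = 5) = 0 (attained at k = 0)
  C[2][1] = min over k of (A[2][0] + B[0][1] = -4 + 10 = 6, A[2][1] + B[1][1] = 6 + 4 = 10, A[2][2] + B[2][1] = 1 + -4 = -3) = -3 (attained at k = 2)
  C[2][2] = min over k of (A[2][0] + B[0][2] = -4 + 4 = 0, A[2][1] + B[1][2] = 6 + 0 = 6, A[2][2] + B[2][2] = 1 + 5 = 6) = 0 (attained at k = 0)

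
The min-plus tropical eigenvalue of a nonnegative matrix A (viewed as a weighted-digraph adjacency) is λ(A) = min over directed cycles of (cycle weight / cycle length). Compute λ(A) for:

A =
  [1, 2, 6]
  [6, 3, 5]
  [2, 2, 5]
λ(A) = 1

Enumerate directed cycles and compute their means (weight / length). Sample:
  cycle 0 → 0: weight = 1, length = 1, mean = 1/1 ≈ 1.000
  cycle 1 → 1: weight = 3, length = 1, mean = 3/1 ≈ 3.000
  cycle 2 → 2: weight = 5, length = 1, mean = 5/1 ≈ 5.000
  cycle 0 → 1 → 0: weight = 8, length = 2, mean = 8/2 ≈ 4.000
  cycle 0 → 2 → 0: weight = 8, length = 2, mean = 8/2 ≈ 4.000
  cycle 1 → 0 → 1: weight = 8, length = 2, mean = 8/2 ≈ 4.000
Minimum mean = 1.000, attained e.g. along the cycle 0 → 0 with weight 1 and length 1. So λ(A) = 1/1 = 1.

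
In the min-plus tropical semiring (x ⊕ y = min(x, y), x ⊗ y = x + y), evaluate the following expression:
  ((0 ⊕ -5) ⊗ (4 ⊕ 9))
((0 ⊕ -5) ⊗ (4 ⊕ 9)) = -1

Expand innermost to outermost. Recall ⊕ takes the minimum of its arguments and ⊗ takes their sum. Working out the expression ((0 ⊕ -5) ⊗ (4 ⊕ 9)) gives -1.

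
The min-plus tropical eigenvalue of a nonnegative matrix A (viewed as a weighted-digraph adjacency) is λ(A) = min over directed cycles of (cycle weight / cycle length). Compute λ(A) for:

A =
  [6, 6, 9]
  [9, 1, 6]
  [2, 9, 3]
λ(A) = 1

Enumerate directed cycles and compute their means (weight / length). Sample:
  cycle 0 → 0: weight = 6, length = 1, mean = 6/1 ≈ 6.000
  cycle 1 → 1: weight = 1, length = 1, mean = 1/1 ≈ 1.000
  cycle 2 → 2: weight = 3, length = 1, mean = 3/1 ≈ 3.000
  cycle 0 → 1 → 0: weight = 15, length = 2, mean = 15/2 ≈ 7.500
  cycle 0 → 2 → 0: weight = 11, length = 2, mean = 11/2 ≈ 5.500
  cycle 1 → 0 → 1: weight = 15, length = 2, mean = 15/2 ≈ 7.500
Minimum mean = 1.000, attained e.g. along the cycle 1 → 1 with weight 1 and length 1. So λ(A) = 1/1 = 1.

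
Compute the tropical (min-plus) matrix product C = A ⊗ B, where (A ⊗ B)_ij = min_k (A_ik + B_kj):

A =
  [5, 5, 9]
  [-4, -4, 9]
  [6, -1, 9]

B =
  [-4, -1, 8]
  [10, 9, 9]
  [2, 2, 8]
A ⊗ B =
  [1, 4, 13]
  [-8, -5, 4]
  [2, 5, 8]

Apply the min-plus product entry-by-entry:
  C[0][0] = min over k of (A[0][0] + B[0][0] = 5 + -4 = 1, A[0][1] + B[1][0] = 5 + 10 = 15, A[0][2] + B[2][0] = 9 + 2 = 11) = 1 (attained at k = 0)
  C[0][1] = min over k of (A[0][0] + B[0][1] = 5 + -1 = 4, A[0][1] + B[1][1] = 5 + 9 = 14, A[0][2] + B[2][1] = 9 + 2 = 11) = 4 (attained at k = 0)
  C[0][2] = min over k of (A[0][0] + B[0][2] = 5 + 8 = 13, A[0][1] + B[1][2] = 5 + 9 = 14, A[0][2] + B[2][2] = 9 + 8 = 17) = 13 (attained at k = 0)
  C[1][0] = min over k of (A[1][0] + B[0][0] = -4 + -4 = -8, A[1][1] + B[1][0] = -4 + 10 = 6, A[1][2] + B[2][0] = 9 + 2 = 11) = -8 (attained at k = 0)
  C[1][1] = min over k of (A[1][0] + B[0][1] = -4 + -1 = -5, A[1][1] + B[1][1] = -4 + 9 = 5, A[1][2] + B[2][1] = 9 + 2 = 11) = -5 (attained at k = 0)
  C[1][2] = min over k of (A[1][0] + B[0][2] = -4 + 8 = 4, A[1][1] + B[1][2] = -4 + 9 = 5, A[1][2] + B[2][2] = 9 + 8 = 17) = 4 (attained at k = 0)
  C[2][0] = min over k of (A[2][0] + B[0][0] = 6 + -4 = 2, A[2][1] + B[1][0] = -1 + 10 = 9, A[2][2] + B[2][0] = 9 + 2 = 11) = 2 (attained at k = 0)
  C[2][1] = min over k of (A[2][0] + B[0][1] = 6 + -1 = 5, A[2][1] + B[1][1] = -1 + 9 = 8, A[2][2] + B[2][1] = 9 + 2 = 11) = 5 (attained at k = 0)
  C[2][2] = min over k of (A[2][0] + B[0][2] = 6 + 8 = 14, A[2][1] + B[1][2] = -1 + 9 = 8, A[2][2] + B[2][2] = 9 + 8 = 17) = 8 (attained at k = 1)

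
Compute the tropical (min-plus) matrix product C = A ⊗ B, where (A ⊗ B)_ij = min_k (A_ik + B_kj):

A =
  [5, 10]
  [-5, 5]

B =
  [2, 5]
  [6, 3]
A ⊗ B =
  [7, 10]
  [-3, 0]

Apply the min-plus product entry-by-entry:
  C[0][0] = min over k of (A[0][0] + B[0][0] = 5 + 2 = 7, A[0][1] + B[1][0] = 10 + 6 = 16) = 7 (attained at k = 0)
  C[0][1] = min over k of (A[0][0] + B[0][1] = 5 + 5 = 10, A[0][1] + B[1][1] = 10 + 3 = 13) = 10 (attained at k = 0)
  C[1][0] = min over k of (A[1][0] + B[0][0] = -5 + 2 = -3, A[1][1] + B[1][0] = 5 + 6 = 11) = -3 (attained at k = 0)
  C[1][1] = min over k of (A[1][0] + B[0][1] = -5 + 5 = 0, A[1][1] + B[1][1] = 5 + 3 = 8) = 0 (attained at k = 0)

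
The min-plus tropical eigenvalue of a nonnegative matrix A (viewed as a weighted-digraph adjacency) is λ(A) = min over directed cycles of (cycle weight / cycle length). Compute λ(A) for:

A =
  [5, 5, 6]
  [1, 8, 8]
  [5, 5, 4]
λ(A) = 3

Enumerate directed cycles and compute their means (weight / length). Sample:
  cycle 0 → 0: weight = 5, length = 1, mean = 5/1 ≈ 5.000
  cycle 1 → 1: weight = 8, length = 1, mean = 8/1 ≈ 8.000
  cycle 2 → 2: weight = 4, length = 1, mean = 4/1 ≈ 4.000
  cycle 0 → 1 → 0: weight = 6, length = 2, mean = 6/2 ≈ 3.000
  cycle 0 → 2 → 0: weight = 11, length = 2, mean = 11/2 ≈ 5.500
  cycle 1 → 0 → 1: weight = 6, length = 2, mean = 6/2 ≈ 3.000
Minimum mean = 3.000, attained e.g. along the cycle 0 → 1 → 0 with weight 6 and length 2. So λ(A) = 6/2 = 3.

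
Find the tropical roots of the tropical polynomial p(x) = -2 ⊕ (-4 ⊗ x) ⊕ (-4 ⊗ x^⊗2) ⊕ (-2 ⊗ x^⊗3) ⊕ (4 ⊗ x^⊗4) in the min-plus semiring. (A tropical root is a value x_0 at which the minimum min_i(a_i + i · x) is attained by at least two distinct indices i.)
Roots: {-6, -2, 0, 2}

Each tropical root is a break point of the lower envelope of the lines y = a_i + i · x (there are 5 lines, with slopes 0, 1, ..., 4). Only the lines that attain the minimum somewhere contribute to roots; other lines are dominated. Here the surviving (envelope) indices are i = 4, i = 3, i = 2, i = 1, i = 0.
Intersections between consecutive envelope lines give the roots: for adjacent envelope indices i < j the intersection is x = (a_i − a_j) / (j − i). Reading off the sorted break points: {-6, -2, 0, 2}.
Verification: at each break x_0, at least two indices attain the minimum of min_i(a_i + i · x_0).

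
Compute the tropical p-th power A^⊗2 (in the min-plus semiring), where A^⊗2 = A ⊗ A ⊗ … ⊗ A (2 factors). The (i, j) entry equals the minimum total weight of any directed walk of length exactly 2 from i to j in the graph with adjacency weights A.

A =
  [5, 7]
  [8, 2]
A^⊗2 =
  [10, 9]
  [10, 4]

Each entry (A^⊗2)_ij equals the minimum over all length-2 walks i = v_0 → v_1 → … → v_2 = j of Σ_t A[v_t][v_{t+1}]. For example, for (i, j) = (0, 1) we minimise over 2 possible intermediate vertex sequences; the minimum is 9, attained along the walk 0 → 1 → 1.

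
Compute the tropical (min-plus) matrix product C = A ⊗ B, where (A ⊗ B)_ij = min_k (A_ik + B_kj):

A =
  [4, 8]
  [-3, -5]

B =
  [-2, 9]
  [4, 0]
A ⊗ B =
  [2, 8]
  [-5, -5]

Apply the min-plus product entry-by-entry:
  C[0][0] = min over k of (A[0][0] + B[0][0] = 4 + -2 = 2, A[0][1] + B[1][0] = 8 + 4 = 12) = 2 (attained at k = 0)
  C[0][1] = min over k of (A[0][0] + B[0][1] = 4 + 9 = 13, A[0][1] + B[1][1] = 8 + 0 = 8) = 8 (attained at k = 1)
  C[1][0] = min over k of (A[1][0] + B[0][0] = -3 + -2 = -5, A[1][1] + B[1][0] = -5 + 4 = -1) = -5 (attained at k = 0)
  C[1][1] = min over k of (A[1][0] + B[0][1] = -3 + 9 = 6, A[1][1] + B[1][1] = -5 + 0 = -5) = -5 (attained at k = 1)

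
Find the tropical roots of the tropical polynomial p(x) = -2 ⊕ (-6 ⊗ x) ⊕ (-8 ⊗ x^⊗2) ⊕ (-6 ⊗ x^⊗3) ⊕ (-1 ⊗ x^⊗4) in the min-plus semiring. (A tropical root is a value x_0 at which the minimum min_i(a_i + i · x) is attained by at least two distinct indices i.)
Roots: {-5, -2, 2, 4}

Each tropical root is a break point of the lower envelope of the lines y = a_i + i · x (there are 5 lines, with slopes 0, 1, ..., 4). Only the lines that attain the minimum somewhere contribute to roots; other lines are dominated. Here the surviving (envelope) indices are i = 4, i = 3, i = 2, i = 1, i = 0.
Intersections between consecutive envelope lines give the roots: for adjacent envelope indices i < j the intersection is x = (a_i − a_j) / (j − i). Reading off the sorted break points: {-5, -2, 2, 4}.
Verification: at each break x_0, at least two indices attain the minimum of min_i(a_i + i · x_0).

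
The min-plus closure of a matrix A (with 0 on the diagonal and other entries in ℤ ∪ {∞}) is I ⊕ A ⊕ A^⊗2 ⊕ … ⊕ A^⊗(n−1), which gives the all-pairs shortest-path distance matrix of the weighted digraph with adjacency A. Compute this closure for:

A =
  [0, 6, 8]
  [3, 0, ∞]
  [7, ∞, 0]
Closure =
  [0, 6, 8]
  [3, 0, 11]
  [7, 13, 0]

This is the Floyd-Warshall all-pairs shortest-path computation. For each intermediate vertex k = 0, 1, …, 2, update dist[i][j] ← min(dist[i][j], dist[i][k] + dist[k][j]). The final matrix gives, for each (i, j), the minimum total weight of any directed path from i to j (possibly empty when i = j).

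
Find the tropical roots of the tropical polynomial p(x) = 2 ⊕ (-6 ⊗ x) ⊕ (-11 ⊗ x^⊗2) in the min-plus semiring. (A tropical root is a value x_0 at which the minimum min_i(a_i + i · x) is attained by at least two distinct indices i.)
Roots: {5, 8}

Each tropical root is a break point of the lower envelope of the lines y = a_i + i · x (there are 3 lines, with slopes 0, 1, ..., 2). Only the lines that attain the minimum somewhere contribute to roots; other lines are dominated. Here the surviving (envelope) indices are i = 2, i = 1, i = 0.
Intersections between consecutive envelope lines give the roots: for adjacent envelope indices i < j the intersection is x = (a_i − a_j) / (j − i). Reading off the sorted break points: {5, 8}.
Verification: at each break x_0, at least two indices attain the minimum of min_i(a_i + i · x_0).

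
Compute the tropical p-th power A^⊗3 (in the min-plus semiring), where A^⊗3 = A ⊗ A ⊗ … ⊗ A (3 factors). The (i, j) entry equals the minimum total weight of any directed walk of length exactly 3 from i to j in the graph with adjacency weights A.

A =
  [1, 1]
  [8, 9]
A^⊗3 =
  [3, 3]
  [10, 10]

Each entry (A^⊗3)_ij equals the minimum over all length-3 walks i = v_0 → v_1 → … → v_3 = j of Σ_t A[v_t][v_{t+1}]. For example, for (i, j) = (0, 1) we minimise over 4 possible intermediate vertex sequences; the minimum is 3, attained along the walk 0 → 0 → 0 → 1.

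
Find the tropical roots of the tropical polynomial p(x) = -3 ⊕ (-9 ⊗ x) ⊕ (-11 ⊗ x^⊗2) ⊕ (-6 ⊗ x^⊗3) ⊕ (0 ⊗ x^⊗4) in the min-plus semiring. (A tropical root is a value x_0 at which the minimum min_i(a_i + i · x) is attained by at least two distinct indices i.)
Roots: {-6, -5, 2, 6}

Each tropical root is a break point of the lower envelope of the lines y = a_i + i · x (there are 5 lines, with slopes 0, 1, ..., 4). Only the lines that attain the minimum somewhere contribute to roots; other lines are dominated. Here the surviving (envelope) indices are i = 4, i = 3, i = 2, i = 1, i = 0.
Intersections between consecutive envelope lines give the roots: for adjacent envelope indices i < j the intersection is x = (a_i − a_j) / (j − i). Reading off the sorted break points: {-6, -5, 2, 6}.
Verification: at each break x_0, at least two indices attain the minimum of min_i(a_i + i · x_0).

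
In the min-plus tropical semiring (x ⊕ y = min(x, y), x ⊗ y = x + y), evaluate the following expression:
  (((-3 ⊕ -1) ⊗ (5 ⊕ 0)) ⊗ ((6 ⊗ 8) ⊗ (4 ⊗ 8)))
(((-3 ⊕ -1) ⊗ (5 ⊕ 0)) ⊗ ((6 ⊗ 8) ⊗ (4 ⊗ 8))) = 23

Expand innermost to outermost. Recall ⊕ takes the minimum of its arguments and ⊗ takes their sum. Working out the expression (((-3 ⊕ -1) ⊗ (5 ⊕ 0)) ⊗ ((6 ⊗ 8) ⊗ (4 ⊗ 8))) gives 23.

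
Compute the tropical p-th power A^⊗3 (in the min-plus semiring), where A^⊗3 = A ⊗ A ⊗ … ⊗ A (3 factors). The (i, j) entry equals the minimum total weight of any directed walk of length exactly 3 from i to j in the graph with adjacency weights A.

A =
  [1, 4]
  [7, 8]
A^⊗3 =
  [3, 6]
  [9, 12]

Each entry (A^⊗3)_ij equals the minimum over all length-3 walks i = v_0 → v_1 → … → v_3 = j of Σ_t A[v_t][v_{t+1}]. For example, for (i, j) = (0, 1) we minimise over 4 possible intermediate vertex sequences; the minimum is 6, attained along the walk 0 → 0 → 0 → 1.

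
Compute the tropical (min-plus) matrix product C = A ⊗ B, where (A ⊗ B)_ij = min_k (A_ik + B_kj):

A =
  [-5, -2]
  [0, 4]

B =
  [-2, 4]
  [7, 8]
A ⊗ B =
  [-7, -1]
  [-2, 4]

Apply the min-plus product entry-by-entry:
  C[0][0] = min over k of (A[0][0] + B[0][0] = -5 + -2 = -7, A[0][1] + B[1][0] = -2 + 7 = 5) = -7 (attained at k = 0)
  C[0][1] = min over k of (A[0][0] + B[0][1] = -5 + 4 = -1, A[0][1] + B[1][1] = -2 + 8 = 6) = -1 (attained at k = 0)
  C[1][0] = min over k of (A[1][0] + B[0][0] = 0 + -2 = -2, A[1][1] + B[1][0] = 4 + 7 = 11) = -2 (attained at k = 0)
  C[1][1] = min over k of (A[1][0] + B[0][1] = 0 + 4 = 4, A[1][1] + B[1][1] = 4 + 8 = 12) = 4 (attained at k = 0)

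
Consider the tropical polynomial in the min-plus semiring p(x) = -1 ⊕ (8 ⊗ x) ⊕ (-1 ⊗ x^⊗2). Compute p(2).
p(2) = -1

A tropical monomial a ⊗ x^⊗i evaluates to a + i · x. Evaluating each term at x = 2:
  Term 0 contributes -1 + 0 · 2 = -1
  Term 1 contributes 8 + 1 · 2 = 10
  Term 2 contributes -1 + 2 · 2 = 3
p(2) = ⊕ of these = min[-1, 10, 3] = -1.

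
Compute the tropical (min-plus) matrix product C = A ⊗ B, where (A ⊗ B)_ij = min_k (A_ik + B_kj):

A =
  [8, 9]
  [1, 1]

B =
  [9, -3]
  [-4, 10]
A ⊗ B =
  [5, 5]
  [-3, -2]

Apply the min-plus product entry-by-entry:
  C[0][0] = min over k of (A[0][0] + B[0][0] = 8 + 9 = 17, A[0][1] + B[1][0] = 9 + -4 = 5) = 5 (attained at k = 1)
  C[0][1] = min over k of (A[0][0] + B[0][1] = 8 + -3 = 5, A[0][1] + B[1][1] = 9 + 10 = 19) = 5 (attained at k = 0)
  C[1][0] = min over k of (A[1][0] + B[0][0] = 1 + 9 = 10, A[1][1] + B[1][0] = 1 + -4 = -3) = -3 (attained at k = 1)
  C[1][1] = min over k of (A[1][0] + B[0][1] = 1 + -3 = -2, A[1][1] + B[1][1] = 1 + 10 = 11) = -2 (attained at k = 0)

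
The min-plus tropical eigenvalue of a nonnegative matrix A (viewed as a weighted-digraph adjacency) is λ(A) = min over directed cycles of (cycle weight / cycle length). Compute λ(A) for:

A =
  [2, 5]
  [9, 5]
λ(A) = 2

Enumerate directed cycles and compute their means (weight / length). Sample:
  cycle 0 → 0: weight = 2, length = 1, mean = 2/1 ≈ 2.000
  cycle 1 → 1: weight = 5, length = 1, mean = 5/1 ≈ 5.000
  cycle 0 → 1 → 0: weight = 14, length = 2, mean = 14/2 ≈ 7.000
  cycle 1 → 0 → 1: weight = 14, length = 2, mean = 14/2 ≈ 7.000
Minimum mean = 2.000, attained e.g. along the cycle 0 → 0 with weight 2 and length 1. So λ(A) = 2/1 = 2.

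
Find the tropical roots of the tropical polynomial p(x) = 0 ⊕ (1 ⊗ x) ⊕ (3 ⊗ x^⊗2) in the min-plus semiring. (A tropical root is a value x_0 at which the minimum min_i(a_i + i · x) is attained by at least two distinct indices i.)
Roots: {-2, -1}

Each tropical root is a break point of the lower envelope of the lines y = a_i + i · x (there are 3 lines, with slopes 0, 1, ..., 2). Only the lines that attain the minimum somewhere contribute to roots; other lines are dominated. Here the surviving (envelope) indices are i = 2, i = 1, i = 0.
Intersections between consecutive envelope lines give the roots: for adjacent envelope indices i < j the intersection is x = (a_i − a_j) / (j − i). Reading off the sorted break points: {-2, -1}.
Verification: at each break x_0, at least two indices attain the minimum of min_i(a_i + i · x_0).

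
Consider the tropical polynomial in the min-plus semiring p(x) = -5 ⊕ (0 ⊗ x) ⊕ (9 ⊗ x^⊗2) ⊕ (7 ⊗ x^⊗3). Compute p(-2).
p(-2) = -5

A tropical monomial a ⊗ x^⊗i evaluates to a + i · x. Evaluating each term at x = -2:
  Term 0 contributes -5 + 0 · -2 = -5
  Term 1 contributes 0 + 1 · -2 = -2
  Term 2 contributes 9 + 2 · -2 = 5
  Term 3 contributes 7 + 3 · -2 = 1
p(-2) = ⊕ of these = min[-5, -2, 5, 1] = -5.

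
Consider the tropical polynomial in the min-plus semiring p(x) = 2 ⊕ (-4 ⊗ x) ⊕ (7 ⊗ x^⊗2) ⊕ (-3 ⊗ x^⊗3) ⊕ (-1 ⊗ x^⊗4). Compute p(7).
p(7) = 2

A tropical monomial a ⊗ x^⊗i evaluates to a + i · x. Evaluating each term at x = 7:
  Term 0 contributes 2 + 0 · 7 = 2
  Term 1 contributes -4 + 1 · 7 = 3
  Term 2 contributes 7 + 2 · 7 = 21
  Term 3 contributes -3 + 3 · 7 = 18
  Term 4 contributes -1 + 4 · 7 = 27
p(7) = ⊕ of these = min[2, 3, 21, 18, 27] = 2.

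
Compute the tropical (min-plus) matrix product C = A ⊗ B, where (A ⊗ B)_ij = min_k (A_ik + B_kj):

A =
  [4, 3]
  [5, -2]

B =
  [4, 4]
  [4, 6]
A ⊗ B =
  [7, 8]
  [2, 4]

Apply the min-plus product entry-by-entry:
  C[0][0] = min over k of (A[0][0] + B[0][0] = 4 + 4 = 8, A[0][1] + B[1][0] = 3 + 4 = 7) = 7 (attained at k = 1)
  C[0][1] = min over k of (A[0][0] + B[0][1] = 4 + 4 = 8, A[0][1] + B[1][1] = 3 + 6 = 9) = 8 (attained at k = 0)
  C[1][0] = min over k of (A[1][0] + B[0][0] = 5 + 4 = 9, A[1][1] + B[1][0] = -2 + 4 = 2) = 2 (attained at k = 1)
  C[1][1] = min over k of (A[1][0] + B[0][1] = 5 + 4 = 9, A[1][1] + B[1][1] = -2 + 6 = 4) = 4 (attained at k = 1)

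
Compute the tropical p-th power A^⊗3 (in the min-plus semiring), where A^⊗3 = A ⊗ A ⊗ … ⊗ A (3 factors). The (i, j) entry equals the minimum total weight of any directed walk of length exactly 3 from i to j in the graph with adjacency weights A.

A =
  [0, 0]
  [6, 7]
A^⊗3 =
  [0, 0]
  [6, 6]

Each entry (A^⊗3)_ij equals the minimum over all length-3 walks i = v_0 → v_1 → … → v_3 = j of Σ_t A[v_t][v_{t+1}]. For example, for (i, j) = (0, 1) we minimise over 4 possible intermediate vertex sequences; the minimum is 0, attained along the walk 0 → 0 → 0 → 1.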